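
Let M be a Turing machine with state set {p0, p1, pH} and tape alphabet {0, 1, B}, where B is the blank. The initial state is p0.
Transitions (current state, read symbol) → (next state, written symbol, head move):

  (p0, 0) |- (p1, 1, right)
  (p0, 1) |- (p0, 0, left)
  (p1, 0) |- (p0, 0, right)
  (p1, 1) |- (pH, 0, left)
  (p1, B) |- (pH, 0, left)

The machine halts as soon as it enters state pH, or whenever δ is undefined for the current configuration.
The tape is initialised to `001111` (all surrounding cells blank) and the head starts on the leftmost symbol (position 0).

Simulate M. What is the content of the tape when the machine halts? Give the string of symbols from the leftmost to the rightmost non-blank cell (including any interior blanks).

111110

state=p0 head=0 tape=[0]01111B   (p0,0)→(p1,1,right)
state=p1 head=1 tape=1[0]1111B   (p1,0)→(p0,0,right)
state=p0 head=2 tape=10[1]111B   (p0,1)→(p0,0,left)
state=p0 head=1 tape=1[0]0111B   (p0,0)→(p1,1,right)
state=p1 head=2 tape=11[0]111B   (p1,0)→(p0,0,right)
state=p0 head=3 tape=110[1]11B   (p0,1)→(p0,0,left)
state=p0 head=2 tape=11[0]011B   (p0,0)→(p1,1,right)
state=p1 head=3 tape=111[0]11B   (p1,0)→(p0,0,right)
state=p0 head=4 tape=1110[1]1B   (p0,1)→(p0,0,left)
state=p0 head=3 tape=111[0]01B   (p0,0)→(p1,1,right)
state=p1 head=4 tape=1111[0]1B   (p1,0)→(p0,0,right)
state=p0 head=5 tape=11110[1]B   (p0,1)→(p0,0,left)
state=p0 head=4 tape=1111[0]0B   (p0,0)→(p1,1,right)
state=p1 head=5 tape=11111[0]B   (p1,0)→(p0,0,right)
state=p0 head=6 tape=111110[B]
The non-blank tape span at halt is 111110.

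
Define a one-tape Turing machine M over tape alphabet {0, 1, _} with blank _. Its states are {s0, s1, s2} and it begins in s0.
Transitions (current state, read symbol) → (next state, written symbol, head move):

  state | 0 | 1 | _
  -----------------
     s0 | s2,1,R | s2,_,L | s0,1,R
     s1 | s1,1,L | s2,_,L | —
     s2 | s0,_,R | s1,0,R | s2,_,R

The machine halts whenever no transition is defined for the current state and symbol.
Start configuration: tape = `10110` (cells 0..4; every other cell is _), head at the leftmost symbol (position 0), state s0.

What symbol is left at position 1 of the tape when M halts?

_

s0 | _[1]0110   read 1 → write _, move L, go to s2
s2 | [_]_0110   read _ → write _, move R, go to s2
s2 | _[_]0110   read _ → write _, move R, go to s2
s2 | __[0]110   read 0 → write _, move R, go to s0
s0 | ___[1]10   read 1 → write _, move L, go to s2
s2 | __[_]_10   read _ → write _, move R, go to s2
s2 | ___[_]10   read _ → write _, move R, go to s2
s2 | ____[1]0   read 1 → write 0, move R, go to s1
s1 | ____0[0]   read 0 → write 1, move L, go to s1
s1 | ____[0]1   read 0 → write 1, move L, go to s1
s1 | ___[_]11
Cell 1 holds _ when M halts.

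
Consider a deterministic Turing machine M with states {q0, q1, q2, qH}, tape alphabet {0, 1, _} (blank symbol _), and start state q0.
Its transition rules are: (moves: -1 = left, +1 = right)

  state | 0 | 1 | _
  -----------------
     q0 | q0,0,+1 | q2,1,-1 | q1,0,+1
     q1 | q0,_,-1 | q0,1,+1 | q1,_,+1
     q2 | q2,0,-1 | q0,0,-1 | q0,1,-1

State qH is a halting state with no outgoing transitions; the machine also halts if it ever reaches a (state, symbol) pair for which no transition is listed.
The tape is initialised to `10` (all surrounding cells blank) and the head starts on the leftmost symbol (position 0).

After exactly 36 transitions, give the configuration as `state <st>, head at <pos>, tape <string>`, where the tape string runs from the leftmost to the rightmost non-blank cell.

state q0, head at 0, tape 01000010

state=q0 head=0 tape=______[1]0   (q0,1)→(q2,1,-1)
state=q2 head=-1 tape=_____[_]10   (q2,_)→(q0,1,-1)
state=q0 head=-2 tape=____[_]110   (q0,_)→(q1,0,+1)
state=q1 head=-1 tape=____0[1]10   (q1,1)→(q0,1,+1)
state=q0 head=0 tape=____01[1]0   (q0,1)→(q2,1,-1)
state=q2 head=-1 tape=____0[1]10   (q2,1)→(q0,0,-1)
state=q0 head=-2 tape=____[0]010   (q0,0)→(q0,0,+1)
state=q0 head=-1 tape=____0[0]10   (q0,0)→(q0,0,+1)
state=q0 head=0 tape=____00[1]0   (q0,1)→(q2,1,-1)
state=q2 head=-1 tape=____0[0]10   (q2,0)→(q2,0,-1)
state=q2 head=-2 tape=____[0]010   (q2,0)→(q2,0,-1)
state=q2 head=-3 tape=___[_]0010   (q2,_)→(q0,1,-1)
state=q0 head=-4 tape=__[_]10010   (q0,_)→(q1,0,+1)
state=q1 head=-3 tape=__0[1]0010   (q1,1)→(q0,1,+1)
state=q0 head=-2 tape=__01[0]010   (q0,0)→(q0,0,+1)
state=q0 head=-1 tape=__010[0]10   (q0,0)→(q0,0,+1)
state=q0 head=0 tape=__0100[1]0   (q0,1)→(q2,1,-1)
state=q2 head=-1 tape=__010[0]10   (q2,0)→(q2,0,-1)
state=q2 head=-2 tape=__01[0]010   (q2,0)→(q2,0,-1)
state=q2 head=-3 tape=__0[1]0010   (q2,1)→(q0,0,-1)
state=q0 head=-4 tape=__[0]00010   (q0,0)→(q0,0,+1)
state=q0 head=-3 tape=__0[0]0010   (q0,0)→(q0,0,+1)
state=q0 head=-2 tape=__00[0]010   (q0,0)→(q0,0,+1)
state=q0 head=-1 tape=__000[0]10   (q0,0)→(q0,0,+1)
state=q0 head=0 tape=__0000[1]0   (q0,1)→(q2,1,-1)
state=q2 head=-1 tape=__000[0]10   (q2,0)→(q2,0,-1)
state=q2 head=-2 tape=__00[0]010   (q2,0)→(q2,0,-1)
state=q2 head=-3 tape=__0[0]0010   (q2,0)→(q2,0,-1)
state=q2 head=-4 tape=__[0]00010   (q2,0)→(q2,0,-1)
state=q2 head=-5 tape=_[_]000010   (q2,_)→(q0,1,-1)
state=q0 head=-6 tape=[_]1000010   (q0,_)→(q1,0,+1)
state=q1 head=-5 tape=0[1]000010   (q1,1)→(q0,1,+1)
state=q0 head=-4 tape=01[0]00010   (q0,0)→(q0,0,+1)
state=q0 head=-3 tape=010[0]0010   (q0,0)→(q0,0,+1)
state=q0 head=-2 tape=0100[0]010   (q0,0)→(q0,0,+1)
state=q0 head=-1 tape=01000[0]10   (q0,0)→(q0,0,+1)
state=q0 head=0 tape=010000[1]0
After 36 steps: state q0, head at 0, tape 01000010.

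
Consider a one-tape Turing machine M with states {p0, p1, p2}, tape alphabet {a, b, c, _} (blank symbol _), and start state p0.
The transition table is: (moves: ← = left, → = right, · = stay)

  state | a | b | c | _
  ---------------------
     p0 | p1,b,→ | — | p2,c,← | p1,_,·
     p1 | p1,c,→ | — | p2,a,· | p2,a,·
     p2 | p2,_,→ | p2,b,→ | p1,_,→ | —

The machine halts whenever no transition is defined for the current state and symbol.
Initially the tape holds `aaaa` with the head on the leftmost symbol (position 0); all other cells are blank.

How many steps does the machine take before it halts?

state=p0 head=0 tape=[a]aaa__   (p0,a)→(p1,b,→)
state=p1 head=1 tape=b[a]aa__   (p1,a)→(p1,c,→)
state=p1 head=2 tape=bc[a]a__   (p1,a)→(p1,c,→)
state=p1 head=3 tape=bcc[a]__   (p1,a)→(p1,c,→)
state=p1 head=4 tape=bccc[_]_   (p1,_)→(p2,a,·)
state=p2 head=4 tape=bccc[a]_   (p2,a)→(p2,_,→)
state=p2 head=5 tape=bccc_[_]
M halts after 6 transitions.

6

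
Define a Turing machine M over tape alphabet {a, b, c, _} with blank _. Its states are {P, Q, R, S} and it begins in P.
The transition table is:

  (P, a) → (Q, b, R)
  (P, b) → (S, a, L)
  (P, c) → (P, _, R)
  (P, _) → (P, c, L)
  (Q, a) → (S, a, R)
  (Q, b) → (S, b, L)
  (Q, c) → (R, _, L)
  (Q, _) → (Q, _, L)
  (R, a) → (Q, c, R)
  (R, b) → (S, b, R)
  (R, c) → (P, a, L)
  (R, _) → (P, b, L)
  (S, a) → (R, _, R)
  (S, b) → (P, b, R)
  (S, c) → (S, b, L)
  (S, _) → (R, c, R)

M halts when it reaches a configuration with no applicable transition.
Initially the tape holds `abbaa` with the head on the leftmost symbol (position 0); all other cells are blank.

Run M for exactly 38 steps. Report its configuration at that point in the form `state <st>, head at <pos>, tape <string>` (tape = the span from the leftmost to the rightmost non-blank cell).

state P, head at 6, tape bbbbba_b

state=P head=0 tape=[a]bbaa____   (P,a)→(Q,b,R)
state=Q head=1 tape=b[b]baa____   (Q,b)→(S,b,L)
state=S head=0 tape=[b]bbaa____   (S,b)→(P,b,R)
state=P head=1 tape=b[b]baa____   (P,b)→(S,a,L)
state=S head=0 tape=[b]abaa____   (S,b)→(P,b,R)
state=P head=1 tape=b[a]baa____   (P,a)→(Q,b,R)
state=Q head=2 tape=bb[b]aa____   (Q,b)→(S,b,L)
state=S head=1 tape=b[b]baa____   (S,b)→(P,b,R)
state=P head=2 tape=bb[b]aa____   (P,b)→(S,a,L)
state=S head=1 tape=b[b]aaa____   (S,b)→(P,b,R)
state=P head=2 tape=bb[a]aa____   (P,a)→(Q,b,R)
state=Q head=3 tape=bbb[a]a____   (Q,a)→(S,a,R)
state=S head=4 tape=bbba[a]____   (S,a)→(R,_,R)
state=R head=5 tape=bbba_[_]___   (R,_)→(P,b,L)
state=P head=4 tape=bbba[_]b___   (P,_)→(P,c,L)
state=P head=3 tape=bbb[a]cb___   (P,a)→(Q,b,R)
state=Q head=4 tape=bbbb[c]b___   (Q,c)→(R,_,L)
state=R head=3 tape=bbb[b]_b___   (R,b)→(S,b,R)
state=S head=4 tape=bbbb[_]b___   (S,_)→(R,c,R)
state=R head=5 tape=bbbbc[b]___   (R,b)→(S,b,R)
state=S head=6 tape=bbbbcb[_]__   (S,_)→(R,c,R)
state=R head=7 tape=bbbbcbc[_]_   (R,_)→(P,b,L)
state=P head=6 tape=bbbbcb[c]b_   (P,c)→(P,_,R)
state=P head=7 tape=bbbbcb_[b]_   (P,b)→(S,a,L)
state=S head=6 tape=bbbbcb[_]a_   (S,_)→(R,c,R)
state=R head=7 tape=bbbbcbc[a]_   (R,a)→(Q,c,R)
state=Q head=8 tape=bbbbcbcc[_]   (Q,_)→(Q,_,L)
state=Q head=7 tape=bbbbcbc[c]_   (Q,c)→(R,_,L)
state=R head=6 tape=bbbbcb[c]__   (R,c)→(P,a,L)
state=P head=5 tape=bbbbc[b]a__   (P,b)→(S,a,L)
state=S head=4 tape=bbbb[c]aa__   (S,c)→(S,b,L)
state=S head=3 tape=bbb[b]baa__   (S,b)→(P,b,R)
state=P head=4 tape=bbbb[b]aa__   (P,b)→(S,a,L)
state=S head=3 tape=bbb[b]aaa__   (S,b)→(P,b,R)
state=P head=4 tape=bbbb[a]aa__   (P,a)→(Q,b,R)
state=Q head=5 tape=bbbbb[a]a__   (Q,a)→(S,a,R)
state=S head=6 tape=bbbbba[a]__   (S,a)→(R,_,R)
state=R head=7 tape=bbbbba_[_]_   (R,_)→(P,b,L)
state=P head=6 tape=bbbbba[_]b_
After 38 steps: state P, head at 6, tape bbbbba_b.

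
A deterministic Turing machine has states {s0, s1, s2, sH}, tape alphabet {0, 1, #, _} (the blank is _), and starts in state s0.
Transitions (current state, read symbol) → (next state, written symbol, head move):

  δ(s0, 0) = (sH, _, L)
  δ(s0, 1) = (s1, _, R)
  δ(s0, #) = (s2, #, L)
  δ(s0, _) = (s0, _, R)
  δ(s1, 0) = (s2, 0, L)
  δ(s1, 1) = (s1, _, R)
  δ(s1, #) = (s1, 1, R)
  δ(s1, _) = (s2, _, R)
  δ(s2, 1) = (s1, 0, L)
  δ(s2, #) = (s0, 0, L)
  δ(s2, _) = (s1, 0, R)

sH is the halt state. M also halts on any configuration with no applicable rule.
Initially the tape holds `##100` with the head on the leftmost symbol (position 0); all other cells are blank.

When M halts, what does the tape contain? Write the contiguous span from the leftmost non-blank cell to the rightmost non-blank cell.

011000

s0 | _[#]#100   read # → write #, move L, go to s2
s2 | [_]##100   read _ → write 0, move R, go to s1
s1 | 0[#]#100   read # → write 1, move R, go to s1
s1 | 01[#]100   read # → write 1, move R, go to s1
s1 | 011[1]00   read 1 → write _, move R, go to s1
s1 | 011_[0]0   read 0 → write 0, move L, go to s2
s2 | 011[_]00   read _ → write 0, move R, go to s1
s1 | 0110[0]0   read 0 → write 0, move L, go to s2
s2 | 011[0]00
The non-blank tape span at halt is 011000.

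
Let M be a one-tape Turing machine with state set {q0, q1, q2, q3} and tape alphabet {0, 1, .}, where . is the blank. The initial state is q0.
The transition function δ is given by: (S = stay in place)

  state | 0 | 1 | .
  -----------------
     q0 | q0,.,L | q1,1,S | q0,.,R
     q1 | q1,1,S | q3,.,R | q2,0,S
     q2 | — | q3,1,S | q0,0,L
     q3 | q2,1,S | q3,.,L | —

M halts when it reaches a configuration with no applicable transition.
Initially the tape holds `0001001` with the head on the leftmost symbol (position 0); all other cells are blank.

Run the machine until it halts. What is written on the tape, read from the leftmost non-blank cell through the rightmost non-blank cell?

01

state=q0 head=0 tape=.[0]001001   (q0,0)→(q0,.,L)
state=q0 head=-1 tape=[.].001001   (q0,.)→(q0,.,R)
state=q0 head=0 tape=.[.]001001   (q0,.)→(q0,.,R)
state=q0 head=1 tape=..[0]01001   (q0,0)→(q0,.,L)
state=q0 head=0 tape=.[.].01001   (q0,.)→(q0,.,R)
state=q0 head=1 tape=..[.]01001   (q0,.)→(q0,.,R)
state=q0 head=2 tape=...[0]1001   (q0,0)→(q0,.,L)
state=q0 head=1 tape=..[.].1001   (q0,.)→(q0,.,R)
state=q0 head=2 tape=...[.]1001   (q0,.)→(q0,.,R)
state=q0 head=3 tape=....[1]001   (q0,1)→(q1,1,S)
state=q1 head=3 tape=....[1]001   (q1,1)→(q3,.,R)
state=q3 head=4 tape=.....[0]01   (q3,0)→(q2,1,S)
state=q2 head=4 tape=.....[1]01   (q2,1)→(q3,1,S)
state=q3 head=4 tape=.....[1]01   (q3,1)→(q3,.,L)
state=q3 head=3 tape=....[.].01
The non-blank tape span at halt is 01.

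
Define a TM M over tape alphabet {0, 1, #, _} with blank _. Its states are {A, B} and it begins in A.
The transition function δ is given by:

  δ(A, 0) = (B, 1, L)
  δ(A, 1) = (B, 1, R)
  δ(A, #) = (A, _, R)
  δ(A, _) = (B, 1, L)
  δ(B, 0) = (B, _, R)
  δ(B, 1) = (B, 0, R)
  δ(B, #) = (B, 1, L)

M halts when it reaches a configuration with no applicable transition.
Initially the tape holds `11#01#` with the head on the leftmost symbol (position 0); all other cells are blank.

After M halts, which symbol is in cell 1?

_

state=A head=0 tape=[1]1#01#_   (A,1)→(B,1,R)
state=B head=1 tape=1[1]#01#_   (B,1)→(B,0,R)
state=B head=2 tape=10[#]01#_   (B,#)→(B,1,L)
state=B head=1 tape=1[0]101#_   (B,0)→(B,_,R)
state=B head=2 tape=1_[1]01#_   (B,1)→(B,0,R)
state=B head=3 tape=1_0[0]1#_   (B,0)→(B,_,R)
state=B head=4 tape=1_0_[1]#_   (B,1)→(B,0,R)
state=B head=5 tape=1_0_0[#]_   (B,#)→(B,1,L)
state=B head=4 tape=1_0_[0]1_   (B,0)→(B,_,R)
state=B head=5 tape=1_0__[1]_   (B,1)→(B,0,R)
state=B head=6 tape=1_0__0[_]
Cell 1 holds _ when M halts.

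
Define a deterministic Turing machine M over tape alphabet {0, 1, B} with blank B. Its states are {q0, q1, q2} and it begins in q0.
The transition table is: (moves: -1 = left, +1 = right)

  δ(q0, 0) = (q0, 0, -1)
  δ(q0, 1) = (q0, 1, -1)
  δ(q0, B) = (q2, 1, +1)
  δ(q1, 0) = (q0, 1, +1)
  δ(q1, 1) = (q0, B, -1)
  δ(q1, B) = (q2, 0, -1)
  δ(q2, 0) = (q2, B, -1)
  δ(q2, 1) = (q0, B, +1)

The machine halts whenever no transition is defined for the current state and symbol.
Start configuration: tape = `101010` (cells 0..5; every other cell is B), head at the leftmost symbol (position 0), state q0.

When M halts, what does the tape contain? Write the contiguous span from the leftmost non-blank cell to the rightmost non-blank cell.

q0 | B[1]01010B   read 1 → write 1, move -1, go to q0
q0 | [B]101010B   read B → write 1, move +1, go to q2
q2 | 1[1]01010B   read 1 → write B, move +1, go to q0
q0 | 1B[0]1010B   read 0 → write 0, move -1, go to q0
q0 | 1[B]01010B   read B → write 1, move +1, go to q2
q2 | 11[0]1010B   read 0 → write B, move -1, go to q2
q2 | 1[1]B1010B   read 1 → write B, move +1, go to q0
q0 | 1B[B]1010B   read B → write 1, move +1, go to q2
q2 | 1B1[1]010B   read 1 → write B, move +1, go to q0
q0 | 1B1B[0]10B   read 0 → write 0, move -1, go to q0
q0 | 1B1[B]010B   read B → write 1, move +1, go to q2
q2 | 1B11[0]10B   read 0 → write B, move -1, go to q2
q2 | 1B1[1]B10B   read 1 → write B, move +1, go to q0
q0 | 1B1B[B]10B   read B → write 1, move +1, go to q2
q2 | 1B1B1[1]0B   read 1 → write B, move +1, go to q0
q0 | 1B1B1B[0]B   read 0 → write 0, move -1, go to q0
q0 | 1B1B1[B]0B   read B → write 1, move +1, go to q2
q2 | 1B1B11[0]B   read 0 → write B, move -1, go to q2
q2 | 1B1B1[1]BB   read 1 → write B, move +1, go to q0
q0 | 1B1B1B[B]B   read B → write 1, move +1, go to q2
q2 | 1B1B1B1[B]
The non-blank tape span at halt is 1B1B1B1.

1B1B1B1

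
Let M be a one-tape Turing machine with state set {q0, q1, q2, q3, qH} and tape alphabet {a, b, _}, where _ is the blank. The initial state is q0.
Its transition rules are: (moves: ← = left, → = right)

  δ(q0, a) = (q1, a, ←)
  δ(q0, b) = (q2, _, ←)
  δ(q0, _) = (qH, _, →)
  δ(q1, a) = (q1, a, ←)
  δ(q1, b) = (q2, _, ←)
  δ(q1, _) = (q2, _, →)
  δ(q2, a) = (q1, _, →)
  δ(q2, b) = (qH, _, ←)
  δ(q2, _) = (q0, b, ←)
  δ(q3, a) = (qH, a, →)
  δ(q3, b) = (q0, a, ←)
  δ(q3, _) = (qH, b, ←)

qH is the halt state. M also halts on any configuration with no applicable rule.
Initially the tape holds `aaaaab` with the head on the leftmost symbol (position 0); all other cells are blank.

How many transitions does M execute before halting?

q0 | _[a]aaaab   read a → write a, move ←, go to q1
q1 | [_]aaaaab   read _ → write _, move →, go to q2
q2 | _[a]aaaab   read a → write _, move →, go to q1
q1 | __[a]aaab   read a → write a, move ←, go to q1
q1 | _[_]aaaab   read _ → write _, move →, go to q2
q2 | __[a]aaab   read a → write _, move →, go to q1
q1 | ___[a]aab   read a → write a, move ←, go to q1
q1 | __[_]aaab   read _ → write _, move →, go to q2
q2 | ___[a]aab   read a → write _, move →, go to q1
q1 | ____[a]ab   read a → write a, move ←, go to q1
q1 | ___[_]aab   read _ → write _, move →, go to q2
q2 | ____[a]ab   read a → write _, move →, go to q1
q1 | _____[a]b   read a → write a, move ←, go to q1
q1 | ____[_]ab   read _ → write _, move →, go to q2
q2 | _____[a]b   read a → write _, move →, go to q1
q1 | ______[b]   read b → write _, move ←, go to q2
q2 | _____[_]_   read _ → write b, move ←, go to q0
q0 | ____[_]b_   read _ → write _, move →, go to qH
qH | _____[b]_
M halts after 18 transitions.

18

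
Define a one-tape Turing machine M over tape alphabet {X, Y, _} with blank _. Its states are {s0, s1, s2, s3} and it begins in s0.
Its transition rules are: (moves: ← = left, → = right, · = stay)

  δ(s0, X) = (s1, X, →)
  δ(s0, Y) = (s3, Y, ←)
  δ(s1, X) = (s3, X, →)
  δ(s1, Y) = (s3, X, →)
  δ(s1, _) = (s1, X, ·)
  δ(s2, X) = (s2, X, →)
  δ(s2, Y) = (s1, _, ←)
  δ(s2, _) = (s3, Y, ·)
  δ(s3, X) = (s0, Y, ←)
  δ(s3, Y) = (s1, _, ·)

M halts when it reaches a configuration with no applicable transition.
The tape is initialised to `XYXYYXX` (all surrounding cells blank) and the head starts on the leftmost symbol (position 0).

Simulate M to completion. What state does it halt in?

s0 | [X]YXYYXX_   read X → write X, move →, go to s1
s1 | X[Y]XYYXX_   read Y → write X, move →, go to s3
s3 | XX[X]YYXX_   read X → write Y, move ←, go to s0
s0 | X[X]YYYXX_   read X → write X, move →, go to s1
s1 | XX[Y]YYXX_   read Y → write X, move →, go to s3
s3 | XXX[Y]YXX_   read Y → write _, move ·, go to s1
s1 | XXX[_]YXX_   read _ → write X, move ·, go to s1
s1 | XXX[X]YXX_   read X → write X, move →, go to s3
s3 | XXXX[Y]XX_   read Y → write _, move ·, go to s1
s1 | XXXX[_]XX_   read _ → write X, move ·, go to s1
s1 | XXXX[X]XX_   read X → write X, move →, go to s3
s3 | XXXXX[X]X_   read X → write Y, move ←, go to s0
s0 | XXXX[X]YX_   read X → write X, move →, go to s1
s1 | XXXXX[Y]X_   read Y → write X, move →, go to s3
s3 | XXXXXX[X]_   read X → write Y, move ←, go to s0
s0 | XXXXX[X]Y_   read X → write X, move →, go to s1
s1 | XXXXXX[Y]_   read Y → write X, move →, go to s3
s3 | XXXXXXX[_]
No transition is defined for (s3, _); M halts in state s3.

s3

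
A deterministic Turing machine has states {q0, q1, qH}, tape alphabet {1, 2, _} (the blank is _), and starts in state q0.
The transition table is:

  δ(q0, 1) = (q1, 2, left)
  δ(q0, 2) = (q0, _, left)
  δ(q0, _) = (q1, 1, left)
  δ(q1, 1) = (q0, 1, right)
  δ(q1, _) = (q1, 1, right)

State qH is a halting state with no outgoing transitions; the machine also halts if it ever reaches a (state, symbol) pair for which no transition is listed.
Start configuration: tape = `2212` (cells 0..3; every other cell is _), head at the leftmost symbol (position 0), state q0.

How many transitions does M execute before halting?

state=q0 head=0 tape=___[2]212   (q0,2)→(q0,_,left)
state=q0 head=-1 tape=__[_]_212   (q0,_)→(q1,1,left)
state=q1 head=-2 tape=_[_]1_212   (q1,_)→(q1,1,right)
state=q1 head=-1 tape=_1[1]_212   (q1,1)→(q0,1,right)
state=q0 head=0 tape=_11[_]212   (q0,_)→(q1,1,left)
state=q1 head=-1 tape=_1[1]1212   (q1,1)→(q0,1,right)
state=q0 head=0 tape=_11[1]212   (q0,1)→(q1,2,left)
state=q1 head=-1 tape=_1[1]2212   (q1,1)→(q0,1,right)
state=q0 head=0 tape=_11[2]212   (q0,2)→(q0,_,left)
state=q0 head=-1 tape=_1[1]_212   (q0,1)→(q1,2,left)
state=q1 head=-2 tape=_[1]2_212   (q1,1)→(q0,1,right)
state=q0 head=-1 tape=_1[2]_212   (q0,2)→(q0,_,left)
state=q0 head=-2 tape=_[1]__212   (q0,1)→(q1,2,left)
state=q1 head=-3 tape=[_]2__212   (q1,_)→(q1,1,right)
state=q1 head=-2 tape=1[2]__212
M halts after 14 transitions.

14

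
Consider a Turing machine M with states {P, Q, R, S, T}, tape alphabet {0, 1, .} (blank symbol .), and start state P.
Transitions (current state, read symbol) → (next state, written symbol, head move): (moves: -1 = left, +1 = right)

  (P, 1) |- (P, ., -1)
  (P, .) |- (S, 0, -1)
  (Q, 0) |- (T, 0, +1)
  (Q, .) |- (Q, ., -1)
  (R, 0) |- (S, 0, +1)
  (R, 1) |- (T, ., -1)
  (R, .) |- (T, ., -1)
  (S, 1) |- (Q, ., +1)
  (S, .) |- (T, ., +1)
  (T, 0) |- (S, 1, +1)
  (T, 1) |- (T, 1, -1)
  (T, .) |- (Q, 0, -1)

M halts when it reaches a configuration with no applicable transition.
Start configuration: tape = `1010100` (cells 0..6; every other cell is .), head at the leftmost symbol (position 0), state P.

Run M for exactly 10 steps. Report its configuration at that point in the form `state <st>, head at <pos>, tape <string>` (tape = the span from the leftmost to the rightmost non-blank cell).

state=P head=0 tape=..[1]010100   (P,1)→(P,.,-1)
state=P head=-1 tape=.[.].010100   (P,.)→(S,0,-1)
state=S head=-2 tape=[.]0.010100   (S,.)→(T,.,+1)
state=T head=-1 tape=.[0].010100   (T,0)→(S,1,+1)
state=S head=0 tape=.1[.]010100   (S,.)→(T,.,+1)
state=T head=1 tape=.1.[0]10100   (T,0)→(S,1,+1)
state=S head=2 tape=.1.1[1]0100   (S,1)→(Q,.,+1)
state=Q head=3 tape=.1.1.[0]100   (Q,0)→(T,0,+1)
state=T head=4 tape=.1.1.0[1]00   (T,1)→(T,1,-1)
state=T head=3 tape=.1.1.[0]100   (T,0)→(S,1,+1)
state=S head=4 tape=.1.1.1[1]00
After 10 steps: state S, head at 4, tape 1.1.1100.

state S, head at 4, tape 1.1.1100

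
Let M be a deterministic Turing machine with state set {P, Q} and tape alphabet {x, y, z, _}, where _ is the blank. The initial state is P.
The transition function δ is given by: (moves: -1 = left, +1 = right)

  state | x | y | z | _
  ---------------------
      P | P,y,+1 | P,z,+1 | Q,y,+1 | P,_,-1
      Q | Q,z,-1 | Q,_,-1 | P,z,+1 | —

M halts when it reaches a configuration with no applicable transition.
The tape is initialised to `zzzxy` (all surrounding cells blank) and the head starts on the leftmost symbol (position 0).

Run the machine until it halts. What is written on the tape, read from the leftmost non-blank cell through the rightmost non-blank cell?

yy_zy

P | [z]zzxy   read z → write y, move +1, go to Q
Q | y[z]zxy   read z → write z, move +1, go to P
P | yz[z]xy   read z → write y, move +1, go to Q
Q | yzy[x]y   read x → write z, move -1, go to Q
Q | yz[y]zy   read y → write _, move -1, go to Q
Q | y[z]_zy   read z → write z, move +1, go to P
P | yz[_]zy   read _ → write _, move -1, go to P
P | y[z]_zy   read z → write y, move +1, go to Q
Q | yy[_]zy
The non-blank tape span at halt is yy_zy.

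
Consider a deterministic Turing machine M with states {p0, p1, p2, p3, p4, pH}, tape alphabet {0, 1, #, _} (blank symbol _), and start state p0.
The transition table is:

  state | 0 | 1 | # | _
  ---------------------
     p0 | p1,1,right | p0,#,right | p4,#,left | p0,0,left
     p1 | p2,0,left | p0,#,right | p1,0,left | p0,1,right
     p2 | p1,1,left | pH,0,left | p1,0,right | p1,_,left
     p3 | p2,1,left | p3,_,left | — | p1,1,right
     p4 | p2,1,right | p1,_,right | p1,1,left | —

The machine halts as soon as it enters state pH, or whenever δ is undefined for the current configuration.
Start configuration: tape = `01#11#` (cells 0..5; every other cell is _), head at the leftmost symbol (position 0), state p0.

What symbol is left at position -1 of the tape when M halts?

state=p0 head=0 tape=__[0]1#11#   (p0,0)→(p1,1,right)
state=p1 head=1 tape=__1[1]#11#   (p1,1)→(p0,#,right)
state=p0 head=2 tape=__1#[#]11#   (p0,#)→(p4,#,left)
state=p4 head=1 tape=__1[#]#11#   (p4,#)→(p1,1,left)
state=p1 head=0 tape=__[1]1#11#   (p1,1)→(p0,#,right)
state=p0 head=1 tape=__#[1]#11#   (p0,1)→(p0,#,right)
state=p0 head=2 tape=__##[#]11#   (p0,#)→(p4,#,left)
state=p4 head=1 tape=__#[#]#11#   (p4,#)→(p1,1,left)
state=p1 head=0 tape=__[#]1#11#   (p1,#)→(p1,0,left)
state=p1 head=-1 tape=_[_]01#11#   (p1,_)→(p0,1,right)
state=p0 head=0 tape=_1[0]1#11#   (p0,0)→(p1,1,right)
state=p1 head=1 tape=_11[1]#11#   (p1,1)→(p0,#,right)
state=p0 head=2 tape=_11#[#]11#   (p0,#)→(p4,#,left)
state=p4 head=1 tape=_11[#]#11#   (p4,#)→(p1,1,left)
state=p1 head=0 tape=_1[1]1#11#   (p1,1)→(p0,#,right)
state=p0 head=1 tape=_1#[1]#11#   (p0,1)→(p0,#,right)
state=p0 head=2 tape=_1##[#]11#   (p0,#)→(p4,#,left)
state=p4 head=1 tape=_1#[#]#11#   (p4,#)→(p1,1,left)
state=p1 head=0 tape=_1[#]1#11#   (p1,#)→(p1,0,left)
state=p1 head=-1 tape=_[1]01#11#   (p1,1)→(p0,#,right)
state=p0 head=0 tape=_#[0]1#11#   (p0,0)→(p1,1,right)
state=p1 head=1 tape=_#1[1]#11#   (p1,1)→(p0,#,right)
state=p0 head=2 tape=_#1#[#]11#   (p0,#)→(p4,#,left)
state=p4 head=1 tape=_#1[#]#11#   (p4,#)→(p1,1,left)
state=p1 head=0 tape=_#[1]1#11#   (p1,1)→(p0,#,right)
state=p0 head=1 tape=_##[1]#11#   (p0,1)→(p0,#,right)
state=p0 head=2 tape=_###[#]11#   (p0,#)→(p4,#,left)
state=p4 head=1 tape=_##[#]#11#   (p4,#)→(p1,1,left)
state=p1 head=0 tape=_#[#]1#11#   (p1,#)→(p1,0,left)
state=p1 head=-1 tape=_[#]01#11#   (p1,#)→(p1,0,left)
state=p1 head=-2 tape=[_]001#11#   (p1,_)→(p0,1,right)
state=p0 head=-1 tape=1[0]01#11#   (p0,0)→(p1,1,right)
state=p1 head=0 tape=11[0]1#11#   (p1,0)→(p2,0,left)
state=p2 head=-1 tape=1[1]01#11#   (p2,1)→(pH,0,left)
state=pH head=-2 tape=[1]001#11#
Cell -1 holds 0 when M halts.

0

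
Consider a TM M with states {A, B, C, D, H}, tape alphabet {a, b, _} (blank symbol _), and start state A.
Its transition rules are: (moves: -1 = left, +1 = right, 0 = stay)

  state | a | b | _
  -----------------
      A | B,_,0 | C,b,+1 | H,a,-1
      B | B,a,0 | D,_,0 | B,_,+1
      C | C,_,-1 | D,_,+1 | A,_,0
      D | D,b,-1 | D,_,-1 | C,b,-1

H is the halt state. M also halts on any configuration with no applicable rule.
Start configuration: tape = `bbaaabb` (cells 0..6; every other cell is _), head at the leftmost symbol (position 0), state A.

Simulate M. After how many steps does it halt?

state=A head=0 tape=__[b]baaabb   (A,b)→(C,b,+1)
state=C head=1 tape=__b[b]aaabb   (C,b)→(D,_,+1)
state=D head=2 tape=__b_[a]aabb   (D,a)→(D,b,-1)
state=D head=1 tape=__b[_]baabb   (D,_)→(C,b,-1)
state=C head=0 tape=__[b]bbaabb   (C,b)→(D,_,+1)
state=D head=1 tape=___[b]baabb   (D,b)→(D,_,-1)
state=D head=0 tape=__[_]_baabb   (D,_)→(C,b,-1)
state=C head=-1 tape=_[_]b_baabb   (C,_)→(A,_,0)
state=A head=-1 tape=_[_]b_baabb   (A,_)→(H,a,-1)
state=H head=-2 tape=[_]ab_baabb
M halts after 9 transitions.

9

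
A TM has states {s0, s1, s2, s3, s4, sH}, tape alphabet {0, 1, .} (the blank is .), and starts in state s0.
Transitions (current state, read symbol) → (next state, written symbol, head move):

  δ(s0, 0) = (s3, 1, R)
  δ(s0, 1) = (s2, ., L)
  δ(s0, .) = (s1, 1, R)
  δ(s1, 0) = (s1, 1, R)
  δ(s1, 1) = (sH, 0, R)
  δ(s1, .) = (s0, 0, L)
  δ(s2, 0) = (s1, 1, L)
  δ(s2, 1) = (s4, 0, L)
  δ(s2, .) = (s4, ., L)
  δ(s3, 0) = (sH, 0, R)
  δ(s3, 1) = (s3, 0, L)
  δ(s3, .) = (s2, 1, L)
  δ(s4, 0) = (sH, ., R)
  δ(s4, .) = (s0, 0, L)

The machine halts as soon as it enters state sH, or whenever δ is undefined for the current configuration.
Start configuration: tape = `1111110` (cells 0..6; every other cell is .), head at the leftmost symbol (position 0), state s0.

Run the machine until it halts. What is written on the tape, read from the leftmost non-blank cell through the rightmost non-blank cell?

s0 | .....[1]111110   read 1 → write ., move L, go to s2
s2 | ....[.].111110   read . → write ., move L, go to s4
s4 | ...[.]..111110   read . → write 0, move L, go to s0
s0 | ..[.]0..111110   read . → write 1, move R, go to s1
s1 | ..1[0]..111110   read 0 → write 1, move R, go to s1
s1 | ..11[.].111110   read . → write 0, move L, go to s0
s0 | ..1[1]0.111110   read 1 → write ., move L, go to s2
s2 | ..[1].0.111110   read 1 → write 0, move L, go to s4
s4 | .[.]0.0.111110   read . → write 0, move L, go to s0
s0 | [.]00.0.111110   read . → write 1, move R, go to s1
s1 | 1[0]0.0.111110   read 0 → write 1, move R, go to s1
s1 | 11[0].0.111110   read 0 → write 1, move R, go to s1
s1 | 111[.]0.111110   read . → write 0, move L, go to s0
s0 | 11[1]00.111110   read 1 → write ., move L, go to s2
s2 | 1[1].00.111110   read 1 → write 0, move L, go to s4
s4 | [1]0.00.111110
The non-blank tape span at halt is 10.00.111110.

10.00.111110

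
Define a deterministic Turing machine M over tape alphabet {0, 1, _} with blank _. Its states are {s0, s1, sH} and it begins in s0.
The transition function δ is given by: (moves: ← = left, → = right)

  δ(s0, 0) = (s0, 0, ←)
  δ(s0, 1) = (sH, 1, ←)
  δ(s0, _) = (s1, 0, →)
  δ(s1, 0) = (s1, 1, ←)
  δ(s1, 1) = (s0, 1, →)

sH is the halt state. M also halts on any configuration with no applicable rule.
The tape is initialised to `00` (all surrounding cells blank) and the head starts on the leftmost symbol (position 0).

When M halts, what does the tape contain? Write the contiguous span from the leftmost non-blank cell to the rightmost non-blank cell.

110

state=s0 head=0 tape=__[0]0   (s0,0)→(s0,0,←)
state=s0 head=-1 tape=_[_]00   (s0,_)→(s1,0,→)
state=s1 head=0 tape=_0[0]0   (s1,0)→(s1,1,←)
state=s1 head=-1 tape=_[0]10   (s1,0)→(s1,1,←)
state=s1 head=-2 tape=[_]110
The non-blank tape span at halt is 110.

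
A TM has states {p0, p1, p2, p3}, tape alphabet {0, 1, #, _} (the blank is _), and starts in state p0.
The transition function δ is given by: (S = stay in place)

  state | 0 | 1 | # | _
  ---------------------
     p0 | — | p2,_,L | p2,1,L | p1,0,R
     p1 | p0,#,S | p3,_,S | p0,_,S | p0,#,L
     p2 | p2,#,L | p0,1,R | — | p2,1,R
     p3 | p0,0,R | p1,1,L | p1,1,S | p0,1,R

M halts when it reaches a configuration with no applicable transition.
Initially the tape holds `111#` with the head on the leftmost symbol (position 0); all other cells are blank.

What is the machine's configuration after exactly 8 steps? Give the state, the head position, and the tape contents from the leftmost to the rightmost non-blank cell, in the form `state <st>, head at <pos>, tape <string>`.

p0 | _[1]11#   read 1 → write _, move L, go to p2
p2 | [_]_11#   read _ → write 1, move R, go to p2
p2 | 1[_]11#   read _ → write 1, move R, go to p2
p2 | 11[1]1#   read 1 → write 1, move R, go to p0
p0 | 111[1]#   read 1 → write _, move L, go to p2
p2 | 11[1]_#   read 1 → write 1, move R, go to p0
p0 | 111[_]#   read _ → write 0, move R, go to p1
p1 | 1110[#]   read # → write _, move S, go to p0
p0 | 1110[_]
After 8 steps: state p0, head at 3, tape 1110.

state p0, head at 3, tape 1110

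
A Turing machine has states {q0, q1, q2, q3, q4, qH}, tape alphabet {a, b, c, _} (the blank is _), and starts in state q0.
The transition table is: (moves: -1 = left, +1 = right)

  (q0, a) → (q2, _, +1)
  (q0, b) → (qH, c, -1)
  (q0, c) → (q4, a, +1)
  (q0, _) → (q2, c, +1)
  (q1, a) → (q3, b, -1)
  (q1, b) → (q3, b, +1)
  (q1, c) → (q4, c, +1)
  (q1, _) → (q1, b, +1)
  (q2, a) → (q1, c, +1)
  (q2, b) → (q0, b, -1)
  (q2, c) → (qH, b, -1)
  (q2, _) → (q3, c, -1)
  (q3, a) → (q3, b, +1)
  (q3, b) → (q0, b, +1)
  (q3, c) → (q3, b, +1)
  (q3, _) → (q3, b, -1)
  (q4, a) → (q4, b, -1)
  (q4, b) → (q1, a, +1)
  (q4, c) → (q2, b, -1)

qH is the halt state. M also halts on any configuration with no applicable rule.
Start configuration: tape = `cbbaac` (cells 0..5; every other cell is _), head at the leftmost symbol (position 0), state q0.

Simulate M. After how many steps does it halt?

state=q0 head=0 tape=[c]bbaac_   (q0,c)→(q4,a,+1)
state=q4 head=1 tape=a[b]baac_   (q4,b)→(q1,a,+1)
state=q1 head=2 tape=aa[b]aac_   (q1,b)→(q3,b,+1)
state=q3 head=3 tape=aab[a]ac_   (q3,a)→(q3,b,+1)
state=q3 head=4 tape=aabb[a]c_   (q3,a)→(q3,b,+1)
state=q3 head=5 tape=aabbb[c]_   (q3,c)→(q3,b,+1)
state=q3 head=6 tape=aabbbb[_]   (q3,_)→(q3,b,-1)
state=q3 head=5 tape=aabbb[b]b   (q3,b)→(q0,b,+1)
state=q0 head=6 tape=aabbbb[b]   (q0,b)→(qH,c,-1)
state=qH head=5 tape=aabbb[b]c
M halts after 9 transitions.

9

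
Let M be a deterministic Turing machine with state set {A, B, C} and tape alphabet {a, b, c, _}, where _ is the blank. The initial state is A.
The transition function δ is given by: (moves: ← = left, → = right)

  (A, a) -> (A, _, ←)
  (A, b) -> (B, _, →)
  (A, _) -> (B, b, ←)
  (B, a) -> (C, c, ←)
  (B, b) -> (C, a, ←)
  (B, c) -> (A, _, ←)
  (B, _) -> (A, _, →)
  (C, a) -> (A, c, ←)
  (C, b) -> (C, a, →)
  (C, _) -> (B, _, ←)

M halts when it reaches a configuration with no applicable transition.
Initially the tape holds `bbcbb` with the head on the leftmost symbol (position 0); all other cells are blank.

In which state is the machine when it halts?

A

A | _[b]bcbb   read b → write _, move →, go to B
B | __[b]cbb   read b → write a, move ←, go to C
C | _[_]acbb   read _ → write _, move ←, go to B
B | [_]_acbb   read _ → write _, move →, go to A
A | _[_]acbb   read _ → write b, move ←, go to B
B | [_]bacbb   read _ → write _, move →, go to A
A | _[b]acbb   read b → write _, move →, go to B
B | __[a]cbb   read a → write c, move ←, go to C
C | _[_]ccbb   read _ → write _, move ←, go to B
B | [_]_ccbb   read _ → write _, move →, go to A
A | _[_]ccbb   read _ → write b, move ←, go to B
B | [_]bccbb   read _ → write _, move →, go to A
A | _[b]ccbb   read b → write _, move →, go to B
B | __[c]cbb   read c → write _, move ←, go to A
A | _[_]_cbb   read _ → write b, move ←, go to B
B | [_]b_cbb   read _ → write _, move →, go to A
A | _[b]_cbb   read b → write _, move →, go to B
B | __[_]cbb   read _ → write _, move →, go to A
A | ___[c]bb
No transition is defined for (A, c); M halts in state A.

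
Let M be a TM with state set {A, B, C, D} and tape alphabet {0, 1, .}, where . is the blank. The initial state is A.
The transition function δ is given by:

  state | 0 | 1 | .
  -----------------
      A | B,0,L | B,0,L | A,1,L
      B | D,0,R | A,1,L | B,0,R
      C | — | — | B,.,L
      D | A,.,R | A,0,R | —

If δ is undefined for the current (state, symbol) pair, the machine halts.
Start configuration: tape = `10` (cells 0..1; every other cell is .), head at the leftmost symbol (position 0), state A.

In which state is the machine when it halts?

D

state=A head=0 tape=.[1]0...   (A,1)→(B,0,L)
state=B head=-1 tape=[.]00...   (B,.)→(B,0,R)
state=B head=0 tape=0[0]0...   (B,0)→(D,0,R)
state=D head=1 tape=00[0]...   (D,0)→(A,.,R)
state=A head=2 tape=00.[.]..   (A,.)→(A,1,L)
state=A head=1 tape=00[.]1..   (A,.)→(A,1,L)
state=A head=0 tape=0[0]11..   (A,0)→(B,0,L)
state=B head=-1 tape=[0]011..   (B,0)→(D,0,R)
state=D head=0 tape=0[0]11..   (D,0)→(A,.,R)
state=A head=1 tape=0.[1]1..   (A,1)→(B,0,L)
state=B head=0 tape=0[.]01..   (B,.)→(B,0,R)
state=B head=1 tape=00[0]1..   (B,0)→(D,0,R)
state=D head=2 tape=000[1]..   (D,1)→(A,0,R)
state=A head=3 tape=0000[.].   (A,.)→(A,1,L)
state=A head=2 tape=000[0]1.   (A,0)→(B,0,L)
state=B head=1 tape=00[0]01.   (B,0)→(D,0,R)
state=D head=2 tape=000[0]1.   (D,0)→(A,.,R)
state=A head=3 tape=000.[1].   (A,1)→(B,0,L)
state=B head=2 tape=000[.]0.   (B,.)→(B,0,R)
state=B head=3 tape=0000[0].   (B,0)→(D,0,R)
state=D head=4 tape=00000[.]
No transition is defined for (D, .); M halts in state D.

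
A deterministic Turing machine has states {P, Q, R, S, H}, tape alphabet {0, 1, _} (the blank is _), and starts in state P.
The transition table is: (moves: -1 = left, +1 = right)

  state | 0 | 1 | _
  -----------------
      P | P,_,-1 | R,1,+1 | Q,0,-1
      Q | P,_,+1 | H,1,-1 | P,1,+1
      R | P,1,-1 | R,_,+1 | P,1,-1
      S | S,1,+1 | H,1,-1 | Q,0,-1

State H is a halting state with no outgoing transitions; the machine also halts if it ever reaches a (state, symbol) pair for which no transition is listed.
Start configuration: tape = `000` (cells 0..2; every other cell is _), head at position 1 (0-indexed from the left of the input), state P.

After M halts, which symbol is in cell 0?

P | ___0[0]0   read 0 → write _, move -1, go to P
P | ___[0]_0   read 0 → write _, move -1, go to P
P | __[_]__0   read _ → write 0, move -1, go to Q
Q | _[_]0__0   read _ → write 1, move +1, go to P
P | _1[0]__0   read 0 → write _, move -1, go to P
P | _[1]___0   read 1 → write 1, move +1, go to R
R | _1[_]__0   read _ → write 1, move -1, go to P
P | _[1]1__0   read 1 → write 1, move +1, go to R
R | _1[1]__0   read 1 → write _, move +1, go to R
R | _1_[_]_0   read _ → write 1, move -1, go to P
P | _1[_]1_0   read _ → write 0, move -1, go to Q
Q | _[1]01_0   read 1 → write 1, move -1, go to H
H | [_]101_0
Cell 0 holds 1 when M halts.

1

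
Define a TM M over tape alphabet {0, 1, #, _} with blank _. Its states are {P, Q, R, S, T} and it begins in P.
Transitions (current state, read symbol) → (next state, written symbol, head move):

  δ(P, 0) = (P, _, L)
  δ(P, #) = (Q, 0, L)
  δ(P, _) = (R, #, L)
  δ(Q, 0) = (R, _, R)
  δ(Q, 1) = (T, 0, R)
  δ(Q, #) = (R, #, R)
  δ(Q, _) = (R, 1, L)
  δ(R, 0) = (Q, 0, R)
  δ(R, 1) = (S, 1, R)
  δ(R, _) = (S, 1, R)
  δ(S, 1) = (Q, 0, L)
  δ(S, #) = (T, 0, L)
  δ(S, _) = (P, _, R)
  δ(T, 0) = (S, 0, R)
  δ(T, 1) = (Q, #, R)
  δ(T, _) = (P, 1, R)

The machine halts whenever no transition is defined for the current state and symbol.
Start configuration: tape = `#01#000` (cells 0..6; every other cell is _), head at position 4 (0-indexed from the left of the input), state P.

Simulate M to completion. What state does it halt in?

state=P head=4 tape=#01#[0]00   (P,0)→(P,_,L)
state=P head=3 tape=#01[#]_00   (P,#)→(Q,0,L)
state=Q head=2 tape=#0[1]0_00   (Q,1)→(T,0,R)
state=T head=3 tape=#00[0]_00   (T,0)→(S,0,R)
state=S head=4 tape=#000[_]00   (S,_)→(P,_,R)
state=P head=5 tape=#000_[0]0   (P,0)→(P,_,L)
state=P head=4 tape=#000[_]_0   (P,_)→(R,#,L)
state=R head=3 tape=#00[0]#_0   (R,0)→(Q,0,R)
state=Q head=4 tape=#000[#]_0   (Q,#)→(R,#,R)
state=R head=5 tape=#000#[_]0   (R,_)→(S,1,R)
state=S head=6 tape=#000#1[0]
No transition is defined for (S, 0); M halts in state S.

S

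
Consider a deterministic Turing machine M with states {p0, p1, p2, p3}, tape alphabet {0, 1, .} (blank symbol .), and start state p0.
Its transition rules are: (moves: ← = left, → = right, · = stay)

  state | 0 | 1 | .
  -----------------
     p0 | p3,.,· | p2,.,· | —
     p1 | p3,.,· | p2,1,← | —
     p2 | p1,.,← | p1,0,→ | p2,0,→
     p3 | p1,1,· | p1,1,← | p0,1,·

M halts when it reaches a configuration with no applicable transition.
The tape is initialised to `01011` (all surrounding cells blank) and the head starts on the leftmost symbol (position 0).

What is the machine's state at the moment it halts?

p1

state=p0 head=0 tape=[0]1011.   (p0,0)→(p3,.,·)
state=p3 head=0 tape=[.]1011.   (p3,.)→(p0,1,·)
state=p0 head=0 tape=[1]1011.   (p0,1)→(p2,.,·)
state=p2 head=0 tape=[.]1011.   (p2,.)→(p2,0,→)
state=p2 head=1 tape=0[1]011.   (p2,1)→(p1,0,→)
state=p1 head=2 tape=00[0]11.   (p1,0)→(p3,.,·)
state=p3 head=2 tape=00[.]11.   (p3,.)→(p0,1,·)
state=p0 head=2 tape=00[1]11.   (p0,1)→(p2,.,·)
state=p2 head=2 tape=00[.]11.   (p2,.)→(p2,0,→)
state=p2 head=3 tape=000[1]1.   (p2,1)→(p1,0,→)
state=p1 head=4 tape=0000[1].   (p1,1)→(p2,1,←)
state=p2 head=3 tape=000[0]1.   (p2,0)→(p1,.,←)
state=p1 head=2 tape=00[0].1.   (p1,0)→(p3,.,·)
state=p3 head=2 tape=00[.].1.   (p3,.)→(p0,1,·)
state=p0 head=2 tape=00[1].1.   (p0,1)→(p2,.,·)
state=p2 head=2 tape=00[.].1.   (p2,.)→(p2,0,→)
state=p2 head=3 tape=000[.]1.   (p2,.)→(p2,0,→)
state=p2 head=4 tape=0000[1].   (p2,1)→(p1,0,→)
state=p1 head=5 tape=00000[.]
No transition is defined for (p1, .); M halts in state p1.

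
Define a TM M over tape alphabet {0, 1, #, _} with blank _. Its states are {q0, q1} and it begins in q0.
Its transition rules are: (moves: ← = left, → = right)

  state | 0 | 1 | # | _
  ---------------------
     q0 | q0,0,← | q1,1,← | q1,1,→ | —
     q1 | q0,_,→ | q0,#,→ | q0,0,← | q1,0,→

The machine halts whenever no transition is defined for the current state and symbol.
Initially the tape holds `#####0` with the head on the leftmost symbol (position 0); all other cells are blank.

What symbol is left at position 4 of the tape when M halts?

state=q0 head=0 tape=_[#]####0_   (q0,#)→(q1,1,→)
state=q1 head=1 tape=_1[#]###0_   (q1,#)→(q0,0,←)
state=q0 head=0 tape=_[1]0###0_   (q0,1)→(q1,1,←)
state=q1 head=-1 tape=[_]10###0_   (q1,_)→(q1,0,→)
state=q1 head=0 tape=0[1]0###0_   (q1,1)→(q0,#,→)
state=q0 head=1 tape=0#[0]###0_   (q0,0)→(q0,0,←)
state=q0 head=0 tape=0[#]0###0_   (q0,#)→(q1,1,→)
state=q1 head=1 tape=01[0]###0_   (q1,0)→(q0,_,→)
state=q0 head=2 tape=01_[#]##0_   (q0,#)→(q1,1,→)
state=q1 head=3 tape=01_1[#]#0_   (q1,#)→(q0,0,←)
state=q0 head=2 tape=01_[1]0#0_   (q0,1)→(q1,1,←)
state=q1 head=1 tape=01[_]10#0_   (q1,_)→(q1,0,→)
state=q1 head=2 tape=010[1]0#0_   (q1,1)→(q0,#,→)
state=q0 head=3 tape=010#[0]#0_   (q0,0)→(q0,0,←)
state=q0 head=2 tape=010[#]0#0_   (q0,#)→(q1,1,→)
state=q1 head=3 tape=0101[0]#0_   (q1,0)→(q0,_,→)
state=q0 head=4 tape=0101_[#]0_   (q0,#)→(q1,1,→)
state=q1 head=5 tape=0101_1[0]_   (q1,0)→(q0,_,→)
state=q0 head=6 tape=0101_1_[_]
Cell 4 holds 1 when M halts.

1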